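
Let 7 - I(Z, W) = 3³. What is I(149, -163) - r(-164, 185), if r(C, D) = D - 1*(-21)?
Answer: -226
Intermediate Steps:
r(C, D) = 21 + D (r(C, D) = D + 21 = 21 + D)
I(Z, W) = -20 (I(Z, W) = 7 - 1*3³ = 7 - 1*27 = 7 - 27 = -20)
I(149, -163) - r(-164, 185) = -20 - (21 + 185) = -20 - 1*206 = -20 - 206 = -226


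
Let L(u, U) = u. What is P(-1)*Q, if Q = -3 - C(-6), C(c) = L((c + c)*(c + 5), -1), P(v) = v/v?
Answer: -15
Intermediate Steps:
P(v) = 1
C(c) = 2*c*(5 + c) (C(c) = (c + c)*(c + 5) = (2*c)*(5 + c) = 2*c*(5 + c))
Q = -15 (Q = -3 - 2*(-6)*(5 - 6) = -3 - 2*(-6)*(-1) = -3 - 1*12 = -3 - 12 = -15)
P(-1)*Q = 1*(-15) = -15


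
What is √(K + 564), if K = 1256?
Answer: 2*√455 ≈ 42.661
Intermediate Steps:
√(K + 564) = √(1256 + 564) = √1820 = 2*√455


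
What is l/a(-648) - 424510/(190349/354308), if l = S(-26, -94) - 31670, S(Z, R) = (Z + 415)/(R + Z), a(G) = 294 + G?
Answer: -6388578163733039/8086025520 ≈ -7.9008e+5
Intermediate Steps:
S(Z, R) = (415 + Z)/(R + Z)
l = -3800789/120 (l = (415 - 26)/(-94 - 26) - 31670 = 389/(-120) - 31670 = -1/120*389 - 31670 = -389/120 - 31670 = -3800789/120 ≈ -31673.)
l/a(-648) - 424510/(190349/354308) = -3800789/(120*(294 - 648)) - 424510/(190349/354308) = -3800789/120/(-354) - 424510/(190349*(1/354308)) = -3800789/120*(-1/354) - 424510/190349/354308 = 3800789/42480 - 424510*354308/190349 = 3800789/42480 - 150407289080/190349 = -6388578163733039/8086025520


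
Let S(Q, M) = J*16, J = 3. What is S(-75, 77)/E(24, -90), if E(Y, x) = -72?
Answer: -2/3 ≈ -0.66667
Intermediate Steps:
S(Q, M) = 48 (S(Q, M) = 3*16 = 48)
S(-75, 77)/E(24, -90) = 48/(-72) = 48*(-1/72) = -2/3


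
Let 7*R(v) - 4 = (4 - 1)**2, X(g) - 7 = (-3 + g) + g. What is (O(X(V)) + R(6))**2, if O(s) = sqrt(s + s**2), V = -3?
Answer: 267/49 + 26*sqrt(2)/7 ≈ 10.702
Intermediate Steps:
X(g) = 4 + 2*g (X(g) = 7 + ((-3 + g) + g) = 7 + (-3 + 2*g) = 4 + 2*g)
R(v) = 13/7 (R(v) = 4/7 + (4 - 1)**2/7 = 4/7 + (1/7)*3**2 = 4/7 + (1/7)*9 = 4/7 + 9/7 = 13/7)
(O(X(V)) + R(6))**2 = (sqrt((4 + 2*(-3))*(1 + (4 + 2*(-3)))) + 13/7)**2 = (sqrt((4 - 6)*(1 + (4 - 6))) + 13/7)**2 = (sqrt(-2*(1 - 2)) + 13/7)**2 = (sqrt(-2*(-1)) + 13/7)**2 = (sqrt(2) + 13/7)**2 = (13/7 + sqrt(2))**2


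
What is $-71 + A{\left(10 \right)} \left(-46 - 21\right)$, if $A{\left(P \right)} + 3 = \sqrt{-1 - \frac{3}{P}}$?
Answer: $130 - \frac{67 i \sqrt{130}}{10} \approx 130.0 - 76.392 i$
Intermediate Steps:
$A{\left(P \right)} = -3 + \sqrt{-1 - \frac{3}{P}}$
$-71 + A{\left(10 \right)} \left(-46 - 21\right) = -71 + \left(-3 + \sqrt{\frac{-3 - 10}{10}}\right) \left(-46 - 21\right) = -71 + \left(-3 + \sqrt{\frac{1}{10} \left(-13\right)}\right) \left(-67\right) = -71 + \left(-3 + \sqrt{- \frac{13}{10}}\right) \left(-67\right) = -71 + \left(-3 + \frac{i \sqrt{130}}{10}\right) \left(-67\right) = -71 + \left(201 - \frac{67 i \sqrt{130}}{10}\right) = 130 - \frac{67 i \sqrt{130}}{10}$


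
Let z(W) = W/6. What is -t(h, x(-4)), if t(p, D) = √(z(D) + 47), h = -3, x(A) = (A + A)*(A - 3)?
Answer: -13*√3/3 ≈ -7.5056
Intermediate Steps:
x(A) = 2*A*(-3 + A) (x(A) = (2*A)*(-3 + A) = 2*A*(-3 + A))
z(W) = W/6 (z(W) = W*(⅙) = W/6)
t(p, D) = √(47 + D/6) (t(p, D) = √(D/6 + 47) = √(47 + D/6))
-t(h, x(-4)) = -√(1692 + 6*(2*(-4)*(-3 - 4)))/6 = -√(1692 + 6*(2*(-4)*(-7)))/6 = -√(1692 + 6*56)/6 = -√(1692 + 336)/6 = -√2028/6 = -26*√3/6 = -13*√3/3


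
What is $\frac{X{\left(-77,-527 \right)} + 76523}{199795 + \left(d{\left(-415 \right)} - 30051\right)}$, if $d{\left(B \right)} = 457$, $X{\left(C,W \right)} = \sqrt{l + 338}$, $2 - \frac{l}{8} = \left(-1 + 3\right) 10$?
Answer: $\frac{76523}{170201} + \frac{\sqrt{194}}{170201} \approx 0.44969$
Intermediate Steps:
$l = -144$ ($l = 16 - 8 \left(-1 + 3\right) 10 = 16 - 8 \cdot 2 \cdot 10 = 16 - 160 = -144$)
$X{\left(C,W \right)} = \sqrt{194}$ ($X{\left(C,W \right)} = \sqrt{-144 + 338} = \sqrt{194}$)
$\frac{X{\left(-77,-527 \right)} + 76523}{199795 + \left(d{\left(-415 \right)} - 30051\right)} = \frac{\sqrt{194} + 76523}{199795 + \left(457 - 30051\right)} = \frac{76523 + \sqrt{194}}{199795 + \left(457 - 30051\right)} = \frac{76523 + \sqrt{194}}{199795 - 29594} = \frac{76523 + \sqrt{194}}{170201} = \left(76523 + \sqrt{194}\right) \frac{1}{170201} = \frac{76523}{170201} + \frac{\sqrt{194}}{170201}$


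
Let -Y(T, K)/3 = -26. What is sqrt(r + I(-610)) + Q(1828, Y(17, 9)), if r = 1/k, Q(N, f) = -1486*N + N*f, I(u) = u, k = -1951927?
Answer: -2573824 + I*sqrt(6437982271697)/102733 ≈ -2.5738e+6 + 24.698*I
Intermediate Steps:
Y(T, K) = 78 (Y(T, K) = -3*(-26) = 78)
r = -1/1951927 (r = 1/(-1951927) = -1/1951927 ≈ -5.1231e-7)
sqrt(r + I(-610)) + Q(1828, Y(17, 9)) = sqrt(-1/1951927 - 610) + 1828*(-1486 + 78) = sqrt(-1190675471/1951927) + 1828*(-1408) = I*sqrt(6437982271697)/102733 - 2573824 = -2573824 + I*sqrt(6437982271697)/102733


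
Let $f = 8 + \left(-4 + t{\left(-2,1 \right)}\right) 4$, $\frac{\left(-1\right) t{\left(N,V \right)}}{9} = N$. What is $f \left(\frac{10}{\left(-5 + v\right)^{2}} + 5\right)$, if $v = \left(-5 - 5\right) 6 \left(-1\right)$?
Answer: $\frac{193728}{605} \approx 320.21$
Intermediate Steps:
$t{\left(N,V \right)} = - 9 N$
$v = 60$ ($v = \left(-10\right) \left(-6\right) = 60$)
$f = 64$ ($f = 8 + \left(-4 - -18\right) 4 = 8 + \left(-4 + 18\right) 4 = 8 + 14 \cdot 4 = 8 + 56 = 64$)
$f \left(\frac{10}{\left(-5 + v\right)^{2}} + 5\right) = 64 \left(\frac{10}{\left(-5 + 60\right)^{2}} + 5\right) = 64 \left(\frac{10}{55^{2}} + 5\right) = 64 \left(\frac{10}{3025} + 5\right) = 64 \left(10 \cdot \frac{1}{3025} + 5\right) = 64 \left(\frac{2}{605} + 5\right) = 64 \cdot \frac{3027}{605} = \frac{193728}{605}$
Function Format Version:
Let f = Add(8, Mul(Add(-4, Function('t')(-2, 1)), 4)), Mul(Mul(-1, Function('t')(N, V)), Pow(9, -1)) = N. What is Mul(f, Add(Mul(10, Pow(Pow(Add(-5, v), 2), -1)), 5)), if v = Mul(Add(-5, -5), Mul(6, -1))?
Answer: Rational(193728, 605) ≈ 320.21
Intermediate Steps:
Function('t')(N, V) = Mul(-9, N)
v = 60 (v = Mul(-10, -6) = 60)
f = 64 (f = Add(8, Mul(Add(-4, Mul(-9, -2)), 4)) = Add(8, Mul(Add(-4, 18), 4)) = Add(8, Mul(14, 4)) = Add(8, 56) = 64)
Mul(f, Add(Mul(10, Pow(Pow(Add(-5, v), 2), -1)), 5)) = Mul(64, Add(Mul(10, Pow(Pow(Add(-5, 60), 2), -1)), 5)) = Mul(64, Add(Mul(10, Pow(Pow(55, 2), -1)), 5)) = Mul(64, Add(Mul(10, Pow(3025, -1)), 5)) = Mul(64, Add(Mul(10, Rational(1, 3025)), 5)) = Mul(64, Add(Rational(2, 605), 5)) = Mul(64, Rational(3027, 605)) = Rational(193728, 605)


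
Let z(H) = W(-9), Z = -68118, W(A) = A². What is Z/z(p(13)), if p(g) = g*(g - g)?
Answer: -22706/27 ≈ -840.96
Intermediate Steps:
p(g) = 0 (p(g) = g*0 = 0)
z(H) = 81 (z(H) = (-9)² = 81)
Z/z(p(13)) = -68118/81 = -68118*1/81 = -22706/27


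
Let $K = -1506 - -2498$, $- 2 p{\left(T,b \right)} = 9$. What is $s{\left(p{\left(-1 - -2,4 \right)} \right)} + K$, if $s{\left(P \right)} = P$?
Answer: $\frac{1975}{2} \approx 987.5$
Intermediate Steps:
$p{\left(T,b \right)} = - \frac{9}{2}$ ($p{\left(T,b \right)} = \left(- \frac{1}{2}\right) 9 = - \frac{9}{2}$)
$K = 992$ ($K = -1506 + 2498 = 992$)
$s{\left(p{\left(-1 - -2,4 \right)} \right)} + K = - \frac{9}{2} + 992 = \frac{1975}{2}$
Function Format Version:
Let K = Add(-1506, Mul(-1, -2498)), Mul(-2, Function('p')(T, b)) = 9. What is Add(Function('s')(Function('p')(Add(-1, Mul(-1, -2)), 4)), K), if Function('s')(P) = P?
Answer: Rational(1975, 2) ≈ 987.50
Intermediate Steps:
Function('p')(T, b) = Rational(-9, 2) (Function('p')(T, b) = Mul(Rational(-1, 2), 9) = Rational(-9, 2))
K = 992 (K = Add(-1506, 2498) = 992)
Add(Function('s')(Function('p')(Add(-1, Mul(-1, -2)), 4)), K) = Add(Rational(-9, 2), 992) = Rational(1975, 2)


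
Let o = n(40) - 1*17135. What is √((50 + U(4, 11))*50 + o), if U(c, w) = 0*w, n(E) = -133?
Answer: 4*I*√923 ≈ 121.52*I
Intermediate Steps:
U(c, w) = 0
o = -17268 (o = -133 - 1*17135 = -133 - 17135 = -17268)
√((50 + U(4, 11))*50 + o) = √((50 + 0)*50 - 17268) = √(50*50 - 17268) = √(2500 - 17268) = √(-14768) = 4*I*√923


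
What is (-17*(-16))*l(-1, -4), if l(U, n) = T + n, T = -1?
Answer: -1360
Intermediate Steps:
l(U, n) = -1 + n
(-17*(-16))*l(-1, -4) = (-17*(-16))*(-1 - 4) = 272*(-5) = -1360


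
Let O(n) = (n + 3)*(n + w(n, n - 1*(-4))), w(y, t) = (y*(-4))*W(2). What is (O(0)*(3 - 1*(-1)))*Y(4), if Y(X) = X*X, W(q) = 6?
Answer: 0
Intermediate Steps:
w(y, t) = -24*y (w(y, t) = (y*(-4))*6 = -4*y*6 = -24*y)
O(n) = -23*n*(3 + n) (O(n) = (n + 3)*(n - 24*n) = (3 + n)*(-23*n) = -23*n*(3 + n))
Y(X) = X**2
(O(0)*(3 - 1*(-1)))*Y(4) = ((23*0*(-3 - 1*0))*(3 - 1*(-1)))*4**2 = ((23*0*(-3 + 0))*(3 + 1))*16 = ((23*0*(-3))*4)*16 = (0*4)*16 = 0*16 = 0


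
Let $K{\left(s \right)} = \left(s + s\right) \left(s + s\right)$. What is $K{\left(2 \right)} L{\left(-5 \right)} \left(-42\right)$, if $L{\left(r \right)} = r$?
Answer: $3360$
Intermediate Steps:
$K{\left(s \right)} = 4 s^{2}$ ($K{\left(s \right)} = 2 s 2 s = 4 s^{2}$)
$K{\left(2 \right)} L{\left(-5 \right)} \left(-42\right) = 4 \cdot 2^{2} \left(-5\right) \left(-42\right) = 4 \cdot 4 \left(-5\right) \left(-42\right) = 16 \left(-5\right) \left(-42\right) = \left(-80\right) \left(-42\right) = 3360$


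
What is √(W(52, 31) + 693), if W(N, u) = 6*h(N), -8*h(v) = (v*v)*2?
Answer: I*√3363 ≈ 57.991*I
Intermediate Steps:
h(v) = -v²/4 (h(v) = -v*v*2/8 = -v²*2/8 = -v²/4)
W(N, u) = -3*N²/2 (W(N, u) = 6*(-N²/4) = -3*N²/2)
√(W(52, 31) + 693) = √(-3/2*52² + 693) = √(-3/2*2704 + 693) = √(-4056 + 693) = √(-3363) = I*√3363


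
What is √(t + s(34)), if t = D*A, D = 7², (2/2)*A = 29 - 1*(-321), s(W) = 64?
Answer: √17214 ≈ 131.20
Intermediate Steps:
A = 350 (A = 29 - 1*(-321) = 29 + 321 = 350)
D = 49
t = 17150 (t = 49*350 = 17150)
√(t + s(34)) = √(17150 + 64) = √17214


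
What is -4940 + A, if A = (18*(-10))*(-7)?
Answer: -3680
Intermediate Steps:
A = 1260 (A = -180*(-7) = 1260)
-4940 + A = -4940 + 1260 = -3680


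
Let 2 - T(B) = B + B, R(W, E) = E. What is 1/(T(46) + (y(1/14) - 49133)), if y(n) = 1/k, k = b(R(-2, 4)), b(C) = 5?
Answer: -5/246114 ≈ -2.0316e-5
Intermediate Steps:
k = 5
T(B) = 2 - 2*B (T(B) = 2 - (B + B) = 2 - 2*B)
y(n) = ⅕ (y(n) = 1/5 = ⅕)
1/(T(46) + (y(1/14) - 49133)) = 1/((2 - 2*46) + (⅕ - 49133)) = 1/((2 - 92) - 245664/5) = 1/(-90 - 245664/5) = 1/(-246114/5) = -5/246114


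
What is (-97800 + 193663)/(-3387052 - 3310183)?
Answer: -5639/393955 ≈ -0.014314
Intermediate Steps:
(-97800 + 193663)/(-3387052 - 3310183) = 95863/(-6697235) = 95863*(-1/6697235) = -5639/393955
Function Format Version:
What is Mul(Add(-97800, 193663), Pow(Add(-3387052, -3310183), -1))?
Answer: Rational(-5639, 393955) ≈ -0.014314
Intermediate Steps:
Mul(Add(-97800, 193663), Pow(Add(-3387052, -3310183), -1)) = Mul(95863, Pow(-6697235, -1)) = Mul(95863, Rational(-1, 6697235)) = Rational(-5639, 393955)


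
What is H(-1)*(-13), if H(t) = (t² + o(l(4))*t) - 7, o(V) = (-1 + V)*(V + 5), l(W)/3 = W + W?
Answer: 8749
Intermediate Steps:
l(W) = 6*W (l(W) = 3*(W + W) = 3*(2*W) = 6*W)
o(V) = (-1 + V)*(5 + V)
H(t) = -7 + t² + 667*t (H(t) = (t² + (-5 + (6*4)² + 4*(6*4))*t) - 7 = (t² + (-5 + 24² + 4*24)*t) - 7 = (t² + (-5 + 576 + 96)*t) - 7 = (t² + 667*t) - 7 = -7 + t² + 667*t)
H(-1)*(-13) = (-7 + (-1)² + 667*(-1))*(-13) = (-7 + 1 - 667)*(-13) = -673*(-13) = 8749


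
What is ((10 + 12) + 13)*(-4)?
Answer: -140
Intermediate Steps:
((10 + 12) + 13)*(-4) = (22 + 13)*(-4) = 35*(-4) = -140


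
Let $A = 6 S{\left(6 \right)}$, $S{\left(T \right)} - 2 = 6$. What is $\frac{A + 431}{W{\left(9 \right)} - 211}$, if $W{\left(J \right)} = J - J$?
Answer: $- \frac{479}{211} \approx -2.2701$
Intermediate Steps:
$S{\left(T \right)} = 8$ ($S{\left(T \right)} = 2 + 6 = 8$)
$A = 48$ ($A = 6 \cdot 8 = 48$)
$W{\left(J \right)} = 0$
$\frac{A + 431}{W{\left(9 \right)} - 211} = \frac{48 + 431}{0 - 211} = \frac{479}{-211} = 479 \left(- \frac{1}{211}\right) = - \frac{479}{211}$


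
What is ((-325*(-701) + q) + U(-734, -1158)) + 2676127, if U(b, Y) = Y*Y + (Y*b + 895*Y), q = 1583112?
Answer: 5641590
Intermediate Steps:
U(b, Y) = Y² + 895*Y + Y*b (U(b, Y) = Y² + (895*Y + Y*b) = Y² + 895*Y + Y*b)
((-325*(-701) + q) + U(-734, -1158)) + 2676127 = ((-325*(-701) + 1583112) - 1158*(895 - 1158 - 734)) + 2676127 = ((227825 + 1583112) - 1158*(-997)) + 2676127 = (1810937 + 1154526) + 2676127 = 2965463 + 2676127 = 5641590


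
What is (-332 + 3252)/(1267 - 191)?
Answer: 730/269 ≈ 2.7138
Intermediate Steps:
(-332 + 3252)/(1267 - 191) = 2920/1076 = 2920*(1/1076) = 730/269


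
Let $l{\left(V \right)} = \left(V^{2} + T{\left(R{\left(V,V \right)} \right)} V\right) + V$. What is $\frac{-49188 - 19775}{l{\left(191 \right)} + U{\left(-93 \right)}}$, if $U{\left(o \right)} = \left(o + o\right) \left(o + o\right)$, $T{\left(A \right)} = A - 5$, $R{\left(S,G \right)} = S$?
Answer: $- \frac{68963}{106794} \approx -0.64576$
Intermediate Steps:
$T{\left(A \right)} = -5 + A$
$U{\left(o \right)} = 4 o^{2}$ ($U{\left(o \right)} = 2 o 2 o = 4 o^{2}$)
$l{\left(V \right)} = V + V^{2} + V \left(-5 + V\right)$ ($l{\left(V \right)} = \left(V^{2} + \left(-5 + V\right) V\right) + V = \left(V^{2} + V \left(-5 + V\right)\right) + V = V + V^{2} + V \left(-5 + V\right)$)
$\frac{-49188 - 19775}{l{\left(191 \right)} + U{\left(-93 \right)}} = \frac{-49188 - 19775}{2 \cdot 191 \left(-2 + 191\right) + 4 \left(-93\right)^{2}} = - \frac{68963}{2 \cdot 191 \cdot 189 + 4 \cdot 8649} = - \frac{68963}{72198 + 34596} = - \frac{68963}{106794}$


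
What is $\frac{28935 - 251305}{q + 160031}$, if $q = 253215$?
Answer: $- \frac{111185}{206623} \approx -0.53811$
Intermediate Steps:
$\frac{28935 - 251305}{q + 160031} = \frac{28935 - 251305}{253215 + 160031} = - \frac{222370}{413246} = \left(-222370\right) \frac{1}{413246} = - \frac{111185}{206623}$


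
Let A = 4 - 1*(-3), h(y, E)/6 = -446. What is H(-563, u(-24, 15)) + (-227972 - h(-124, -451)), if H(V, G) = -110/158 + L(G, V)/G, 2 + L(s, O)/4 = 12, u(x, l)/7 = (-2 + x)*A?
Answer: -11337607223/50323 ≈ -2.2530e+5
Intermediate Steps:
h(y, E) = -2676 (h(y, E) = 6*(-446) = -2676)
A = 7 (A = 4 + 3 = 7)
u(x, l) = -98 + 49*x (u(x, l) = 7*((-2 + x)*7) = 7*(-14 + 7*x) = -98 + 49*x)
L(s, O) = 40 (L(s, O) = -8 + 4*12 = -8 + 48 = 40)
H(V, G) = -55/79 + 40/G (H(V, G) = -110/158 + 40/G = -110*1/158 + 40/G = -55/79 + 40/G)
H(-563, u(-24, 15)) + (-227972 - h(-124, -451)) = (-55/79 + 40/(-98 + 49*(-24))) + (-227972 - 1*(-2676)) = (-55/79 + 40/(-98 - 1176)) + (-227972 + 2676) = (-55/79 + 40/(-1274)) - 225296 = (-55/79 + 40*(-1/1274)) - 225296 = (-55/79 - 20/637) - 225296 = -36615/50323 - 225296 = -11337607223/50323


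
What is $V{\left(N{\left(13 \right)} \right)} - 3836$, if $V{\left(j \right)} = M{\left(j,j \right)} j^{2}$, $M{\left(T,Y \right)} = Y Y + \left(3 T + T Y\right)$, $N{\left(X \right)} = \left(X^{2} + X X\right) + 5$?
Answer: $27803631387$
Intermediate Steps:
$N{\left(X \right)} = 5 + 2 X^{2}$ ($N{\left(X \right)} = \left(X^{2} + X^{2}\right) + 5 = 2 X^{2} + 5 = 5 + 2 X^{2}$)
$M{\left(T,Y \right)} = Y^{2} + 3 T + T Y$ ($M{\left(T,Y \right)} = Y^{2} + \left(3 T + T Y\right) = Y^{2} + 3 T + T Y$)
$V{\left(j \right)} = j^{2} \left(2 j^{2} + 3 j\right)$ ($V{\left(j \right)} = \left(j^{2} + 3 j + j j\right) j^{2} = \left(j^{2} + 3 j + j^{2}\right) j^{2} = \left(2 j^{2} + 3 j\right) j^{2} = j^{2} \left(2 j^{2} + 3 j\right)$)
$V{\left(N{\left(13 \right)} \right)} - 3836 = \left(5 + 2 \cdot 13^{2}\right)^{3} \left(3 + 2 \left(5 + 2 \cdot 13^{2}\right)\right) - 3836 = \left(5 + 2 \cdot 169\right)^{3} \left(3 + 2 \left(5 + 2 \cdot 169\right)\right) - 3836 = \left(5 + 338\right)^{3} \left(3 + 2 \left(5 + 338\right)\right) - 3836 = 343^{3} \left(3 + 2 \cdot 343\right) - 3836 = 40353607 \left(3 + 686\right) - 3836 = 40353607 \cdot 689 - 3836 = 27803635223 - 3836 = 27803631387$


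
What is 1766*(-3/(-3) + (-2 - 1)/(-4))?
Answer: 6181/2 ≈ 3090.5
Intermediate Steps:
1766*(-3/(-3) + (-2 - 1)/(-4)) = 1766*(-3*(-1/3) - 3*(-1/4)) = 1766*(1 + 3/4) = 1766*(7/4) = 6181/2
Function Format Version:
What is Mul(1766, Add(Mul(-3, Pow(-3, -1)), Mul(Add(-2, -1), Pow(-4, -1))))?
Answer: Rational(6181, 2) ≈ 3090.5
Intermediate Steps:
Mul(1766, Add(Mul(-3, Pow(-3, -1)), Mul(Add(-2, -1), Pow(-4, -1)))) = Mul(1766, Add(Mul(-3, Rational(-1, 3)), Mul(-3, Rational(-1, 4)))) = Mul(1766, Add(1, Rational(3, 4))) = Mul(1766, Rational(7, 4)) = Rational(6181, 2)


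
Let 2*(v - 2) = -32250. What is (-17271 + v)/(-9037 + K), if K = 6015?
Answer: 16697/1511 ≈ 11.050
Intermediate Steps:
v = -16123 (v = 2 + (½)*(-32250) = 2 - 16125 = -16123)
(-17271 + v)/(-9037 + K) = (-17271 - 16123)/(-9037 + 6015) = -33394/(-3022) = -33394*(-1/3022) = 16697/1511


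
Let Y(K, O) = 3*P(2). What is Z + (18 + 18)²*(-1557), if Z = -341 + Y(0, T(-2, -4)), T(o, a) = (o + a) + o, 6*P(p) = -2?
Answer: -2018214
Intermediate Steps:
P(p) = -⅓ (P(p) = (⅙)*(-2) = -⅓)
T(o, a) = a + 2*o (T(o, a) = (a + o) + o = a + 2*o)
Y(K, O) = -1 (Y(K, O) = 3*(-⅓) = -1)
Z = -342 (Z = -341 - 1 = -342)
Z + (18 + 18)²*(-1557) = -342 + (18 + 18)²*(-1557) = -342 + 36²*(-1557) = -342 + 1296*(-1557) = -342 - 2017872 = -2018214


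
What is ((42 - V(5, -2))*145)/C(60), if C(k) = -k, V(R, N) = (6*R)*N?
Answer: -493/2 ≈ -246.50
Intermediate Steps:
V(R, N) = 6*N*R
((42 - V(5, -2))*145)/C(60) = ((42 - 6*(-2)*5)*145)/((-1*60)) = ((42 - 1*(-60))*145)/(-60) = ((42 + 60)*145)*(-1/60) = (102*145)*(-1/60) = 14790*(-1/60) = -493/2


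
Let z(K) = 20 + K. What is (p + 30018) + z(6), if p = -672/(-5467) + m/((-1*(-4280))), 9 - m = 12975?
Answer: 50208881177/1671340 ≈ 30041.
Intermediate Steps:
m = -12966 (m = 9 - 1*12975 = 9 - 12975 = -12966)
p = -4857783/1671340 (p = -672/(-5467) - 12966/((-1*(-4280))) = -672*(-1/5467) - 12966/4280 = 96/781 - 12966*1/4280 = 96/781 - 6483/2140 = -4857783/1671340 ≈ -2.9065)
(p + 30018) + z(6) = (-4857783/1671340 + 30018) + (20 + 6) = 50165426337/1671340 + 26 = 50208881177/1671340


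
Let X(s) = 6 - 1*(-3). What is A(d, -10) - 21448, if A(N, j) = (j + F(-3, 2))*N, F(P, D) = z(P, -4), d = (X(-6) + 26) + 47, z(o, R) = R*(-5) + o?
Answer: -20874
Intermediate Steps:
X(s) = 9 (X(s) = 6 + 3 = 9)
z(o, R) = o - 5*R (z(o, R) = -5*R + o = o - 5*R)
d = 82 (d = (9 + 26) + 47 = 35 + 47 = 82)
F(P, D) = 20 + P (F(P, D) = P - 5*(-4) = P + 20 = 20 + P)
A(N, j) = N*(17 + j) (A(N, j) = (j + (20 - 3))*N = (j + 17)*N = (17 + j)*N = N*(17 + j))
A(d, -10) - 21448 = 82*(17 - 10) - 21448 = 82*7 - 21448 = 574 - 21448 = -20874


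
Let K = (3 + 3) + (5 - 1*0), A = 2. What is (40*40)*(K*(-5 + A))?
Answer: -52800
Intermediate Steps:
K = 11 (K = 6 + (5 + 0) = 6 + 5 = 11)
(40*40)*(K*(-5 + A)) = (40*40)*(11*(-5 + 2)) = 1600*(11*(-3)) = 1600*(-33) = -52800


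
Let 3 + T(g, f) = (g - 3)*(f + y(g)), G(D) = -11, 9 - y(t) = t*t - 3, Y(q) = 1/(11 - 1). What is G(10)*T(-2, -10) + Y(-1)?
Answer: -769/10 ≈ -76.900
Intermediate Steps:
Y(q) = ⅒ (Y(q) = 1/10 = ⅒)
y(t) = 12 - t² (y(t) = 9 - (t*t - 3) = 9 - (t² - 3) = 9 - (-3 + t²) = 9 + (3 - t²) = 12 - t²)
T(g, f) = -3 + (-3 + g)*(12 + f - g²) (T(g, f) = -3 + (g - 3)*(f + (12 - g²)) = -3 + (-3 + g)*(12 + f - g²))
G(10)*T(-2, -10) + Y(-1) = -11*(-39 - 3*(-10) + 3*(-2)² - 10*(-2) - 1*(-2)*(-12 + (-2)²)) + ⅒ = -11*(-39 + 30 + 3*4 + 20 - 1*(-2)*(-12 + 4)) + ⅒ = -11*(-39 + 30 + 12 + 20 - 1*(-2)*(-8)) + ⅒ = -11*(-39 + 30 + 12 + 20 - 16) + ⅒ = -11*7 + ⅒ = -77 + ⅒ = -769/10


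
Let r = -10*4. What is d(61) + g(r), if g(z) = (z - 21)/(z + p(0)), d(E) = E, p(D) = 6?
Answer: 2135/34 ≈ 62.794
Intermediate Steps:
r = -40
g(z) = (-21 + z)/(6 + z) (g(z) = (z - 21)/(z + 6) = (-21 + z)/(6 + z))
d(61) + g(r) = 61 + (-21 - 40)/(6 - 40) = 61 - 61/(-34) = 61 - 1/34*(-61) = 61 + 61/34 = 2135/34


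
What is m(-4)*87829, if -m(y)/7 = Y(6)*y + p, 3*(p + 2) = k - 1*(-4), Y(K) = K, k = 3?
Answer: 43651013/3 ≈ 1.4550e+7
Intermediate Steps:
p = 1/3 (p = -2 + (3 - 1*(-4))/3 = -2 + (3 + 4)/3 = -2 + (1/3)*7 = -2 + 7/3 = 1/3 ≈ 0.33333)
m(y) = -7/3 - 42*y (m(y) = -7*(6*y + 1/3) = -7*(1/3 + 6*y) = -7/3 - 42*y)
m(-4)*87829 = (-7/3 - 42*(-4))*87829 = (-7/3 + 168)*87829 = (497/3)*87829 = 43651013/3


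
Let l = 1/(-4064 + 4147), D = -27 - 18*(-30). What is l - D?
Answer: -42578/83 ≈ -512.99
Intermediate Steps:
D = 513 (D = -27 + 540 = 513)
l = 1/83 ≈ 0.012048
l - D = 1/83 - 1*513 = 1/83 - 513 = -42578/83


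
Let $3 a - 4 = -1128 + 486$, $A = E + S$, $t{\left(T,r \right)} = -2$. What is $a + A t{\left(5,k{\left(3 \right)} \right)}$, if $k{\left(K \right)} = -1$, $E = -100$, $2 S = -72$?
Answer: $\frac{178}{3} \approx 59.333$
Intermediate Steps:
$S = -36$ ($S = \frac{1}{2} \left(-72\right) = -36$)
$A = -136$ ($A = -100 - 36 = -136$)
$a = - \frac{638}{3}$ ($a = \frac{4}{3} + \frac{-1128 + 486}{3} = \frac{4}{3} + \frac{1}{3} \left(-642\right) = \frac{4}{3} - 214 = - \frac{638}{3} \approx -212.67$)
$a + A t{\left(5,k{\left(3 \right)} \right)} = - \frac{638}{3} - -272 = - \frac{638}{3} + 272 = \frac{178}{3}$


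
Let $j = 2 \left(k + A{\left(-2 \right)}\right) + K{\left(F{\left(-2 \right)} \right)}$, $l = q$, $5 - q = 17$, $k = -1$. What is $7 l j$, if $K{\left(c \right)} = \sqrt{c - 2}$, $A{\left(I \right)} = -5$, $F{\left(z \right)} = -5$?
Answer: $1008 - 84 i \sqrt{7} \approx 1008.0 - 222.24 i$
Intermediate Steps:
$q = -12$ ($q = 5 - 17 = -12$)
$K{\left(c \right)} = \sqrt{-2 + c}$
$l = -12$
$j = -12 + i \sqrt{7}$ ($j = 2 \left(-1 - 5\right) + \sqrt{-2 - 5} = 2 \left(-6\right) + \sqrt{-7} = -12 + i \sqrt{7} \approx -12.0 + 2.6458 i$)
$7 l j = 7 \left(-12\right) \left(-12 + i \sqrt{7}\right) = - 84 \left(-12 + i \sqrt{7}\right) = 1008 - 84 i \sqrt{7}$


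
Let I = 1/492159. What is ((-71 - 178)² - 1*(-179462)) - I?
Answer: 118838188616/492159 ≈ 2.4146e+5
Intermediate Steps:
I = 1/492159 ≈ 2.0319e-6
((-71 - 178)² - 1*(-179462)) - I = ((-71 - 178)² - 1*(-179462)) - 1*1/492159 = ((-249)² + 179462) - 1/492159 = (62001 + 179462) - 1/492159 = 241463 - 1/492159 = 118838188616/492159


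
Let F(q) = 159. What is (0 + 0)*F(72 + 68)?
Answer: 0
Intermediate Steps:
(0 + 0)*F(72 + 68) = (0 + 0)*159 = 0*159 = 0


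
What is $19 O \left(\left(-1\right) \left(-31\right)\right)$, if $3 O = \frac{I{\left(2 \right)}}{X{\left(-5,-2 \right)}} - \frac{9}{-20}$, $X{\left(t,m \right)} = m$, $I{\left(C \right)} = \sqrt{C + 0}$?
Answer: $\frac{1767}{20} - \frac{589 \sqrt{2}}{6} \approx -50.479$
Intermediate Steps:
$I{\left(C \right)} = \sqrt{C}$
$O = \frac{3}{20} - \frac{\sqrt{2}}{6}$ ($O = \frac{\frac{\sqrt{2}}{-2} - \frac{9}{-20}}{3} = \frac{\sqrt{2} \left(- \frac{1}{2}\right) - - \frac{9}{20}}{3} = \frac{- \frac{\sqrt{2}}{2} + \frac{9}{20}}{3} = \frac{\frac{9}{20} - \frac{\sqrt{2}}{2}}{3} = \frac{3}{20} - \frac{\sqrt{2}}{6} \approx -0.085702$)
$19 O \left(\left(-1\right) \left(-31\right)\right) = 19 \left(\frac{3}{20} - \frac{\sqrt{2}}{6}\right) \left(\left(-1\right) \left(-31\right)\right) = \left(\frac{57}{20} - \frac{19 \sqrt{2}}{6}\right) 31 = \frac{1767}{20} - \frac{589 \sqrt{2}}{6}$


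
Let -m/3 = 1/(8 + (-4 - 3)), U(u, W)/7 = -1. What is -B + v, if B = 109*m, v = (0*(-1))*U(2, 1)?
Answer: 327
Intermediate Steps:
U(u, W) = -7 (U(u, W) = 7*(-1) = -7)
m = -3 (m = -3/(8 + (-4 - 3)) = -3/(8 - 7) = -3/1 = -3*1 = -3)
v = 0 (v = (0*(-1))*(-7) = 0*(-7) = 0)
B = -327 (B = 109*(-3) = -327)
-B + v = -1*(-327) + 0 = 327 + 0 = 327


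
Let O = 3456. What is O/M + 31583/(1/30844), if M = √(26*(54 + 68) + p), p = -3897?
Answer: 974146052 - 3456*I*√29/145 ≈ 9.7415e+8 - 128.35*I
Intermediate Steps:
M = 5*I*√29 (M = √(26*(54 + 68) - 3897) = √(26*122 - 3897) = √(3172 - 3897) = √(-725) = 5*I*√29 ≈ 26.926*I)
O/M + 31583/(1/30844) = 3456/((5*I*√29)) + 31583/(1/30844) = 3456*(-I*√29/145) + 31583/(1/30844) = -3456*I*√29/145 + 31583*30844 = -3456*I*√29/145 + 974146052 = 974146052 - 3456*I*√29/145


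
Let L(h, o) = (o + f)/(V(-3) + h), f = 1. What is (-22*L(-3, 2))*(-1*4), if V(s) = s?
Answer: -44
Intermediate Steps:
L(h, o) = (1 + o)/(-3 + h) (L(h, o) = (o + 1)/(-3 + h) = (1 + o)/(-3 + h))
(-22*L(-3, 2))*(-1*4) = (-22*(1 + 2)/(-3 - 3))*(-1*4) = -22*3/(-6)*(-4) = -(-11)*3/3*(-4) = -22*(-½)*(-4) = 11*(-4) = -44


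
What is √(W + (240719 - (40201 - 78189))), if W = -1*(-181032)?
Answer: √459739 ≈ 678.04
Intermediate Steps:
W = 181032
√(W + (240719 - (40201 - 78189))) = √(181032 + (240719 - (40201 - 78189))) = √(181032 + (240719 - 1*(-37988))) = √(181032 + (240719 + 37988)) = √(181032 + 278707) = √459739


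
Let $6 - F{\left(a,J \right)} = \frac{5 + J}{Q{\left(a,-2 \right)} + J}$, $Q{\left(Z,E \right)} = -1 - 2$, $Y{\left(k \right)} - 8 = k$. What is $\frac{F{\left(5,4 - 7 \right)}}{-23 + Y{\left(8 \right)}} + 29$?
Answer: $\frac{590}{21} \approx 28.095$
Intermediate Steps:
$Y{\left(k \right)} = 8 + k$
$Q{\left(Z,E \right)} = -3$
$F{\left(a,J \right)} = 6 - \frac{5 + J}{-3 + J}$
$\frac{F{\left(5,4 - 7 \right)}}{-23 + Y{\left(8 \right)}} + 29 = \frac{\frac{1}{-3 + \left(4 - 7\right)} \left(-23 + 5 \left(4 - 7\right)\right)}{-23 + \left(8 + 8\right)} + 29 = \frac{\frac{1}{-3 + \left(4 - 7\right)} \left(-23 + 5 \left(4 - 7\right)\right)}{-23 + 16} + 29 = \frac{\frac{1}{-3 - 3} \left(-23 + 5 \left(-3\right)\right)}{-7} + 29 = - \frac{\frac{1}{-6} \left(-23 - 15\right)}{7} + 29 = - \frac{\left(- \frac{1}{6}\right) \left(-38\right)}{7} + 29 = \left(- \frac{1}{7}\right) \frac{19}{3} + 29 = - \frac{19}{21} + 29 = \frac{590}{21}$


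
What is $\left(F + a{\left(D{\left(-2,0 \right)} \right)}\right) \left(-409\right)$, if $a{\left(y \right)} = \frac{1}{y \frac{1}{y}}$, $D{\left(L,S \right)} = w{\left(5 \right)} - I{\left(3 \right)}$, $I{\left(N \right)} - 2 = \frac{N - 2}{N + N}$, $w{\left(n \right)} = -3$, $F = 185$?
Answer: $-76074$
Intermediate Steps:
$I{\left(N \right)} = 2 + \frac{-2 + N}{2 N}$ ($I{\left(N \right)} = 2 + \frac{N - 2}{N + N} = 2 + \frac{-2 + N}{2 N}$)
$D{\left(L,S \right)} = - \frac{31}{6}$ ($D{\left(L,S \right)} = -3 - \left(\frac{5}{2} - \frac{1}{3}\right) = -3 - \frac{13}{6} = - \frac{31}{6}$)
$a{\left(y \right)} = 1$ ($a{\left(y \right)} = 1^{-1} = 1$)
$\left(F + a{\left(D{\left(-2,0 \right)} \right)}\right) \left(-409\right) = \left(185 + 1\right) \left(-409\right) = 186 \left(-409\right) = -76074$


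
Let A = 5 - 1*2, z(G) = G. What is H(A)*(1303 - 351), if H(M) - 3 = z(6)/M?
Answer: 4760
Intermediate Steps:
A = 3 (A = 5 - 2 = 3)
H(M) = 3 + 6/M
H(A)*(1303 - 351) = (3 + 6/3)*(1303 - 351) = (3 + 6*(1/3))*952 = (3 + 2)*952 = 5*952 = 4760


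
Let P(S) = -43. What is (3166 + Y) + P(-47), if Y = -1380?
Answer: 1743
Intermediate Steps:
(3166 + Y) + P(-47) = (3166 - 1380) - 43 = 1786 - 43 = 1743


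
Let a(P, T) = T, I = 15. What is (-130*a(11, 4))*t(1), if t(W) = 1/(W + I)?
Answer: -65/2 ≈ -32.500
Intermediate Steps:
t(W) = 1/(15 + W) (t(W) = 1/(W + 15) = 1/(15 + W))
(-130*a(11, 4))*t(1) = (-130*4)/(15 + 1) = -520/16 = -520*1/16 = -65/2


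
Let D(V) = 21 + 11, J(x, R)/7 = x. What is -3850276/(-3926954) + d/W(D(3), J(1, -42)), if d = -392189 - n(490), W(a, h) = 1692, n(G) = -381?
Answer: -191512165730/830550771 ≈ -230.58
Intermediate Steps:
J(x, R) = 7*x
D(V) = 32
d = -391808 (d = -392189 - 1*(-381) = -392189 + 381 = -391808)
-3850276/(-3926954) + d/W(D(3), J(1, -42)) = -3850276/(-3926954) - 391808/1692 = -3850276*(-1/3926954) - 391808*1/1692 = 1925138/1963477 - 97952/423 = -191512165730/830550771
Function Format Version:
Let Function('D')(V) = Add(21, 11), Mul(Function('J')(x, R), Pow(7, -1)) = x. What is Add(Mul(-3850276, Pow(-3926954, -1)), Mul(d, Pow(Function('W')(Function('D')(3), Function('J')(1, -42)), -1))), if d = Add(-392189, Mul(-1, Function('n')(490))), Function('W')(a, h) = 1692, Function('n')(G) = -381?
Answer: Rational(-191512165730, 830550771) ≈ -230.58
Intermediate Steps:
Function('J')(x, R) = Mul(7, x)
Function('D')(V) = 32
d = -391808 (d = Add(-392189, Mul(-1, -381)) = Add(-392189, 381) = -391808)
Add(Mul(-3850276, Pow(-3926954, -1)), Mul(d, Pow(Function('W')(Function('D')(3), Function('J')(1, -42)), -1))) = Add(Mul(-3850276, Pow(-3926954, -1)), Mul(-391808, Pow(1692, -1))) = Add(Mul(-3850276, Rational(-1, 3926954)), Mul(-391808, Rational(1, 1692))) = Add(Rational(1925138, 1963477), Rational(-97952, 423)) = Rational(-191512165730, 830550771)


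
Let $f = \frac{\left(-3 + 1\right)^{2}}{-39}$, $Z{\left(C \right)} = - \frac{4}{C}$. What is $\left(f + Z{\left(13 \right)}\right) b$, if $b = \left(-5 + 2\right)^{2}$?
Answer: $- \frac{48}{13} \approx -3.6923$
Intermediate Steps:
$b = 9$ ($b = \left(-3\right)^{2} = 9$)
$f = - \frac{4}{39}$ ($f = \left(-2\right)^{2} \left(- \frac{1}{39}\right) = 4 \left(- \frac{1}{39}\right) = - \frac{4}{39} \approx -0.10256$)
$\left(f + Z{\left(13 \right)}\right) b = \left(- \frac{4}{39} - \frac{4}{13}\right) 9 = \left(- \frac{16}{39}\right) 9 = - \frac{48}{13}$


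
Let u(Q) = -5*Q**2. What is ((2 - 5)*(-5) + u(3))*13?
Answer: -390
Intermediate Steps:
((2 - 5)*(-5) + u(3))*13 = ((2 - 5)*(-5) - 5*3**2)*13 = (-3*(-5) - 5*9)*13 = (15 - 45)*13 = -30*13 = -390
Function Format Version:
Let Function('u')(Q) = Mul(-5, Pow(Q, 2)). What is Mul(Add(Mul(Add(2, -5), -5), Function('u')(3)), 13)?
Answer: -390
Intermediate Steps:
Mul(Add(Mul(Add(2, -5), -5), Function('u')(3)), 13) = Mul(Add(Mul(Add(2, -5), -5), Mul(-5, Pow(3, 2))), 13) = Mul(Add(Mul(-3, -5), Mul(-5, 9)), 13) = Mul(Add(15, -45), 13) = Mul(-30, 13) = -390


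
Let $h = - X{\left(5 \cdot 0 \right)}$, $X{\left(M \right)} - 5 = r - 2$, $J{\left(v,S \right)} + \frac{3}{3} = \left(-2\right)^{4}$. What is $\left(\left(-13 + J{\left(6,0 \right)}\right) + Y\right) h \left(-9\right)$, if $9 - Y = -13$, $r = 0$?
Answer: $648$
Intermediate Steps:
$J{\left(v,S \right)} = 15$ ($J{\left(v,S \right)} = -1 + \left(-2\right)^{4} = -1 + 16 = 15$)
$Y = 22$ ($Y = 9 - -13 = 9 + 13 = 22$)
$X{\left(M \right)} = 3$ ($X{\left(M \right)} = 5 + \left(0 - 2\right) = 5 - 2 = 3$)
$h = -3$ ($h = \left(-1\right) 3 = -3$)
$\left(\left(-13 + J{\left(6,0 \right)}\right) + Y\right) h \left(-9\right) = \left(\left(-13 + 15\right) + 22\right) \left(-3\right) \left(-9\right) = \left(2 + 22\right) \left(-3\right) \left(-9\right) = 24 \left(-3\right) \left(-9\right) = \left(-72\right) \left(-9\right) = 648$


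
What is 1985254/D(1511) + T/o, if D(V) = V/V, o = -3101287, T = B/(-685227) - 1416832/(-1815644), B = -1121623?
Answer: 1914975460366684693005937/964599723948389739 ≈ 1.9853e+6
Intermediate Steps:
T = 751829902769/311032072797 (T = -1121623/(-685227) - 1416832/(-1815644) = -1121623*(-1/685227) - 1416832*(-1/1815644) = 1121623/685227 + 354208/453911 = 751829902769/311032072797 ≈ 2.4172)
D(V) = 1
1985254/D(1511) + T/o = 1985254/1 + (751829902769/311032072797)/(-3101287) = 1985254*1 + (751829902769/311032072797)*(-1/3101287) = 1985254 - 751829902769/964599723948389739 = 1914975460366684693005937/964599723948389739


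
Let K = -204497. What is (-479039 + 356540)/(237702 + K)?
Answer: -122499/33205 ≈ -3.6892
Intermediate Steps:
(-479039 + 356540)/(237702 + K) = (-479039 + 356540)/(237702 - 204497) = -122499/33205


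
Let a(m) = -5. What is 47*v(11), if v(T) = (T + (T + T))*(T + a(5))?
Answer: 9306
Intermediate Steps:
v(T) = 3*T*(-5 + T) (v(T) = (T + (T + T))*(T - 5) = (T + 2*T)*(-5 + T) = (3*T)*(-5 + T) = 3*T*(-5 + T))
47*v(11) = 47*(3*11*(-5 + 11)) = 47*(3*11*6) = 47*198 = 9306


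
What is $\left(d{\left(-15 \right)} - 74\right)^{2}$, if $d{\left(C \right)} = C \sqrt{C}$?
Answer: $2101 + 2220 i \sqrt{15} \approx 2101.0 + 8598.0 i$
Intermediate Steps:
$d{\left(C \right)} = C^{\frac{3}{2}}$
$\left(d{\left(-15 \right)} - 74\right)^{2} = \left(\left(-15\right)^{\frac{3}{2}} - 74\right)^{2} = \left(- 15 i \sqrt{15} - 74\right)^{2} = \left(-74 - 15 i \sqrt{15}\right)^{2}$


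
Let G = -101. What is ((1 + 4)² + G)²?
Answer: 5776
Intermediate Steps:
((1 + 4)² + G)² = ((1 + 4)² - 101)² = (5² - 101)² = (25 - 101)² = (-76)² = 5776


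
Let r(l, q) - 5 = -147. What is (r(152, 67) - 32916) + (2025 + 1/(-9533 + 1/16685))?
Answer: -4936050158117/159058104 ≈ -31033.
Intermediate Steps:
r(l, q) = -142 (r(l, q) = 5 - 147 = -142)
(r(152, 67) - 32916) + (2025 + 1/(-9533 + 1/16685)) = (-142 - 32916) + (2025 + 1/(-9533 + 1/16685)) = -33058 + (2025 + 1/(-9533 + 1/16685)) = -33058 + (2025 + 1/(-159058104/16685)) = -33058 + (2025 - 16685/159058104) = -33058 + 322092643915/159058104 = -4936050158117/159058104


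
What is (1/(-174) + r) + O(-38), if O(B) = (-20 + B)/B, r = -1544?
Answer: -5099437/3306 ≈ -1542.5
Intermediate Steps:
O(B) = (-20 + B)/B
(1/(-174) + r) + O(-38) = (1/(-174) - 1544) + (-20 - 38)/(-38) = (-1/174 - 1544) - 1/38*(-58) = -268657/174 + 29/19 = -5099437/3306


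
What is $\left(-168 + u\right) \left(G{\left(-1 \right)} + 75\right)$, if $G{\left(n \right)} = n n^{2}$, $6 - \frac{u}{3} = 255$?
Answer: $-67710$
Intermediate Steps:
$u = -747$ ($u = 18 - 765 = -747$)
$G{\left(n \right)} = n^{3}$
$\left(-168 + u\right) \left(G{\left(-1 \right)} + 75\right) = \left(-168 - 747\right) \left(\left(-1\right)^{3} + 75\right) = - 915 \left(-1 + 75\right) = \left(-915\right) 74 = -67710$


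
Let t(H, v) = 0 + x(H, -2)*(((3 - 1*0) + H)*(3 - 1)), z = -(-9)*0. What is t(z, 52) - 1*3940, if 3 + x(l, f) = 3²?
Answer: -3904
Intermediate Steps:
x(l, f) = 6 (x(l, f) = -3 + 3² = -3 + 9 = 6)
z = 0 (z = -9*0 = 0)
t(H, v) = 36 + 12*H (t(H, v) = 0 + 6*(((3 - 1*0) + H)*(3 - 1)) = 0 + 6*(((3 + 0) + H)*2) = 0 + 6*((3 + H)*2) = 0 + 6*(6 + 2*H) = 0 + (36 + 12*H) = 36 + 12*H)
t(z, 52) - 1*3940 = (36 + 12*0) - 1*3940 = (36 + 0) - 3940 = 36 - 3940 = -3904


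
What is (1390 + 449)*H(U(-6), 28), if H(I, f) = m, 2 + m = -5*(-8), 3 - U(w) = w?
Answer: 69882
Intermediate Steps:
U(w) = 3 - w
m = 38 (m = -2 - 5*(-8) = -2 + 40 = 38)
H(I, f) = 38
(1390 + 449)*H(U(-6), 28) = (1390 + 449)*38 = 1839*38 = 69882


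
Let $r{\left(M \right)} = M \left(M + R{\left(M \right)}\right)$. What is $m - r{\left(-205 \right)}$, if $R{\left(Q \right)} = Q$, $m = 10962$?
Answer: $-73088$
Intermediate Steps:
$r{\left(M \right)} = 2 M^{2}$ ($r{\left(M \right)} = M \left(M + M\right) = M 2 M = 2 M^{2}$)
$m - r{\left(-205 \right)} = 10962 - 2 \left(-205\right)^{2} = 10962 - 2 \cdot 42025 = 10962 - 84050 = -73088$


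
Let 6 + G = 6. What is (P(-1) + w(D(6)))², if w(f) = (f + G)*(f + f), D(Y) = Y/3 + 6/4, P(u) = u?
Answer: 2209/4 ≈ 552.25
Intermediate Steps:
G = 0 (G = -6 + 6 = 0)
D(Y) = 3/2 + Y/3 (D(Y) = Y*(⅓) + 6*(¼) = Y/3 + 3/2 = 3/2 + Y/3)
w(f) = 2*f² (w(f) = (f + 0)*(f + f) = f*(2*f) = 2*f²)
(P(-1) + w(D(6)))² = (-1 + 2*(3/2 + (⅓)*6)²)² = (-1 + 2*(3/2 + 2)²)² = (-1 + 2*(7/2)²)² = (-1 + 2*(49/4))² = (-1 + 49/2)² = (47/2)² = 2209/4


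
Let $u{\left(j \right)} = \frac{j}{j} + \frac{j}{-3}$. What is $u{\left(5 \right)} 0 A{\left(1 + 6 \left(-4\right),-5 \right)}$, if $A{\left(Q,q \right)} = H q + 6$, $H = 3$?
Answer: $0$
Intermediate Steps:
$u{\left(j \right)} = 1 - \frac{j}{3}$ ($u{\left(j \right)} = 1 + j \left(- \frac{1}{3}\right) = 1 - \frac{j}{3}$)
$A{\left(Q,q \right)} = 6 + 3 q$ ($A{\left(Q,q \right)} = 3 q + 6 = 6 + 3 q$)
$u{\left(5 \right)} 0 A{\left(1 + 6 \left(-4\right),-5 \right)} = \left(1 - \frac{5}{3}\right) 0 \left(6 + 3 \left(-5\right)\right) = \left(1 - \frac{5}{3}\right) 0 \left(6 - 15\right) = \left(- \frac{2}{3}\right) 0 \left(-9\right) = 0 \left(-9\right) = 0$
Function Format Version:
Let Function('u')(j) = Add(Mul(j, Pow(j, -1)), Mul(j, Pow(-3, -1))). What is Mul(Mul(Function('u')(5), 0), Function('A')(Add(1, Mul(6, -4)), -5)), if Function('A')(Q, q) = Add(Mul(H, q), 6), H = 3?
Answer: 0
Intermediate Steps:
Function('u')(j) = Add(1, Mul(Rational(-1, 3), j)) (Function('u')(j) = Add(1, Mul(j, Rational(-1, 3))) = Add(1, Mul(Rational(-1, 3), j)))
Function('A')(Q, q) = Add(6, Mul(3, q)) (Function('A')(Q, q) = Add(Mul(3, q), 6) = Add(6, Mul(3, q)))
Mul(Mul(Function('u')(5), 0), Function('A')(Add(1, Mul(6, -4)), -5)) = Mul(Mul(Add(1, Mul(Rational(-1, 3), 5)), 0), Add(6, Mul(3, -5))) = Mul(Mul(Add(1, Rational(-5, 3)), 0), Add(6, -15)) = Mul(Mul(Rational(-2, 3), 0), -9) = Mul(0, -9) = 0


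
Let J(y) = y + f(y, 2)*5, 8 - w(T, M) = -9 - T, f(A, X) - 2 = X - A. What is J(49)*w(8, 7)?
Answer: -4400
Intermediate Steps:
f(A, X) = 2 + X - A (f(A, X) = 2 + (X - A) = 2 + X - A)
w(T, M) = 17 + T (w(T, M) = 8 - (-9 - T) = 8 + (9 + T) = 17 + T)
J(y) = 20 - 4*y (J(y) = y + (2 + 2 - y)*5 = y + (4 - y)*5 = y + (20 - 5*y) = 20 - 4*y)
J(49)*w(8, 7) = (20 - 4*49)*(17 + 8) = (20 - 196)*25 = -176*25 = -4400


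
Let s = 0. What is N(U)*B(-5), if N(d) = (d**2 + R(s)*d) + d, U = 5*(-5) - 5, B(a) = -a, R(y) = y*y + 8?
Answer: 3150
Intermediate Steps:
R(y) = 8 + y**2 (R(y) = y**2 + 8 = 8 + y**2)
U = -30 (U = -25 - 5 = -30)
N(d) = d**2 + 9*d (N(d) = (d**2 + (8 + 0**2)*d) + d = (d**2 + (8 + 0)*d) + d = (d**2 + 8*d) + d = d**2 + 9*d)
N(U)*B(-5) = (-30*(9 - 30))*(-1*(-5)) = -30*(-21)*5 = 630*5 = 3150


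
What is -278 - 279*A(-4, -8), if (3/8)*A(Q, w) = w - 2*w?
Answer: -6230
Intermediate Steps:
A(Q, w) = -8*w/3 (A(Q, w) = 8*(w - 2*w)/3 = 8*(-w)/3 = -8*w/3)
-278 - 279*A(-4, -8) = -278 - (-744)*(-8) = -278 - 279*64/3 = -278 - 5952 = -6230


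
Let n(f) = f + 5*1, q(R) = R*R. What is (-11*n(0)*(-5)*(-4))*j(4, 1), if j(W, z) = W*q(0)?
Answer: 0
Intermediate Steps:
q(R) = R²
n(f) = 5 + f (n(f) = f + 5 = 5 + f)
j(W, z) = 0 (j(W, z) = W*0² = W*0 = 0)
(-11*n(0)*(-5)*(-4))*j(4, 1) = -11*(5 + 0)*(-5)*(-4)*0 = -11*5*(-5)*(-4)*0 = -(-275)*(-4)*0 = -11*100*0 = -1100*0 = 0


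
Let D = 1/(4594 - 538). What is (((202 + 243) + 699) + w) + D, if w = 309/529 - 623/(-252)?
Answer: 7383456445/6436872 ≈ 1147.1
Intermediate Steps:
w = 58205/19044 (w = 309*(1/529) - 623*(-1/252) = 309/529 + 89/36 = 58205/19044 ≈ 3.0563)
D = 1/4056 ≈ 0.00024655
(((202 + 243) + 699) + w) + D = (((202 + 243) + 699) + 58205/19044) + 1/4056 = ((445 + 699) + 58205/19044) + 1/4056 = (1144 + 58205/19044) + 1/4056 = 21844541/19044 + 1/4056 = 7383456445/6436872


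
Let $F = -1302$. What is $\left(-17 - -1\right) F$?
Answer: $20832$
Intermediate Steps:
$\left(-17 - -1\right) F = \left(-17 - -1\right) \left(-1302\right) = \left(-17 + 1\right) \left(-1302\right) = \left(-16\right) \left(-1302\right) = 20832$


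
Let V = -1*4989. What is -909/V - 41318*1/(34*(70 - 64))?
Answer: -34325011/169626 ≈ -202.36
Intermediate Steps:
V = -4989
-909/V - 41318*1/(34*(70 - 64)) = -909/(-4989) - 41318*1/(34*(70 - 64)) = -909*(-1/4989) - 41318/(6*34) = 303/1663 - 41318/204 = 303/1663 - 41318*1/204 = 303/1663 - 20659/102 = -34325011/169626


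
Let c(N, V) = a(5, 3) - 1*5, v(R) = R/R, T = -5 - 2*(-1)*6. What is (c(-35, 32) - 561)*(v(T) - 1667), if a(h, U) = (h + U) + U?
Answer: 924630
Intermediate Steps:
T = 7 (T = -5 + 2*6 = -5 + 12 = 7)
v(R) = 1
a(h, U) = h + 2*U (a(h, U) = (U + h) + U = h + 2*U)
c(N, V) = 6 (c(N, V) = (5 + 2*3) - 1*5 = (5 + 6) - 5 = 11 - 5 = 6)
(c(-35, 32) - 561)*(v(T) - 1667) = (6 - 561)*(1 - 1667) = -555*(-1666) = 924630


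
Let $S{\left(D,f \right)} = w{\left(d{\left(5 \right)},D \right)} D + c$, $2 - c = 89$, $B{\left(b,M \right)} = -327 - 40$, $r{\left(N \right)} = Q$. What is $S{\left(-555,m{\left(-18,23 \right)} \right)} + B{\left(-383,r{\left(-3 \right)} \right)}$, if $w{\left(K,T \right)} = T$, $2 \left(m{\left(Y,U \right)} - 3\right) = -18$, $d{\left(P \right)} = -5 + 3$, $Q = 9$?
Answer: $307571$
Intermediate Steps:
$d{\left(P \right)} = -2$
$r{\left(N \right)} = 9$
$B{\left(b,M \right)} = -367$
$m{\left(Y,U \right)} = -6$ ($m{\left(Y,U \right)} = 3 + \frac{1}{2} \left(-18\right) = 3 - 9 = -6$)
$c = -87$ ($c = 2 - 89 = -87$)
$S{\left(D,f \right)} = -87 + D^{2}$ ($S{\left(D,f \right)} = D D - 87 = D^{2} - 87 = -87 + D^{2}$)
$S{\left(-555,m{\left(-18,23 \right)} \right)} + B{\left(-383,r{\left(-3 \right)} \right)} = \left(-87 + \left(-555\right)^{2}\right) - 367 = \left(-87 + 308025\right) - 367 = 307938 - 367 = 307571$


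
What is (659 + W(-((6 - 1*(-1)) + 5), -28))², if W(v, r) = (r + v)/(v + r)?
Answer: 435600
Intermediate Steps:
W(v, r) = 1 (W(v, r) = (r + v)/(r + v) = 1)
(659 + W(-((6 - 1*(-1)) + 5), -28))² = (659 + 1)² = 660² = 435600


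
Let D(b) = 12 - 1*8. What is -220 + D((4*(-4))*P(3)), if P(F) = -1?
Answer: -216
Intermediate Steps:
D(b) = 4 (D(b) = 12 - 8 = 4)
-220 + D((4*(-4))*P(3)) = -220 + 4 = -216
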